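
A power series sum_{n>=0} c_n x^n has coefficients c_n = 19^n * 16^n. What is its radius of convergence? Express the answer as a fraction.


By the root test (Cauchy-Hadamard), the radius is R = 1 / limsup_n |c_n|^(1/n).
Here |c_n|^(1/n) = (19^n * 16^n)^(1/n) = 19 * 16 = 304 for all n.
So R = 1/304 = 1/304.

1/304


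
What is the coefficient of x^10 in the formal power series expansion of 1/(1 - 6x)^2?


The general identity 1/(1 - c x)^r = sum_{k>=0} c^k C(k + r - 1, r - 1) x^k follows by substituting y = c x into 1/(1 - y)^r = sum_{k>=0} C(k + r - 1, r - 1) y^k.
For c = 6, r = 2, k = 10:
6^10 * C(11, 1) = 60466176 * 11 = 665127936.

665127936


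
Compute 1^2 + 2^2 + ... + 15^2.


This power sum has a closed form given by Faulhaber's formula
sum_{k=1}^{m} k^p = (1 / (p + 1)) * sum_{j=0}^{p} C(p + 1, j) B_j m^(p + 1 - j),
but for small m direct computation is fastest:
1 + 4 + 9 + 16 + 25 + 36 + 49 + 64 + 81 + 100 + 121 + 144 + 169 + 196 + 225 = 1240.

1240


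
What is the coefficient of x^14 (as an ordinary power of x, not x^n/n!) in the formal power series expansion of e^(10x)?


The exponential series is e^y = sum_{k>=0} y^k / k!. Substituting y = 10x gives
e^(10x) = sum_{k>=0} 10^k x^k / k!.
So the coefficient of x^n is a^n/n! with a = 10, n = 14:
10^14 / 14! = 100000000000000/87178291200 = 1953125000/1702701

1953125000/1702701


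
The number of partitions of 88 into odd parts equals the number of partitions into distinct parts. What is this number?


Computing partitions of 88 into odd parts (1, 3, 5, ...):
Using the generating function prod_{k>=0} 1/(1-x^(2k+1)),
the count is 159046

159046


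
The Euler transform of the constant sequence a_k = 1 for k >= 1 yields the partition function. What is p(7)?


The Euler transform converts the sequence a_k = 1 into the number of integer partitions.
Using the recurrence or dynamic programming:
p(7) = 15

15


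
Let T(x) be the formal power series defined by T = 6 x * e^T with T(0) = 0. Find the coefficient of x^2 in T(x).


Apply the Lagrange inversion formula: if T = 6 x * phi(T) with phi(t) = e^t, then
[x^n] T = 6^n * (1/n) [t^(n-1)] phi(t)^n = 6^n * (1/n) [t^(n-1)] e^(n t) = 6^n * (1/n) * n^(n-1) / (n-1)! = 6^n * n^(n-1) / n!.
When c = 1 this is the Cayley count of rooted labeled trees on n vertices, divided by n!.
For n = 2: 6^2 * 2^1 / 2! = 36 * 2/2 = 36.

36


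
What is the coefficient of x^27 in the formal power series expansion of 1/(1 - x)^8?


The negative binomial / multiset identity is
1/(1 - x)^r = sum_{k>=0} C(k + r - 1, r - 1) x^k.
Here r = 8 and k = 27, so the coefficient is
C(27 + 7, 7) = C(34, 7)
= 5379616

5379616


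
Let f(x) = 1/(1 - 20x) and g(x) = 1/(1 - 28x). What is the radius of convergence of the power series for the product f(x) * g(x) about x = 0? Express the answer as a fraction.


The radius of 1/(1 - 20x) is 1/20 (nearest singularity at x = 1/20), and the radius of 1/(1 - 28x) is 1/28.
The product f(x)*g(x) = 1/((1 - 20x)(1 - 28x)) has singularities at both 1/20 and 1/28, so its radius of convergence is the distance to the nearest one:
min(1/20, 1/28) = 1/28.

1/28


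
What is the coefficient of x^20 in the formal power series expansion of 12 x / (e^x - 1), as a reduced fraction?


The exponential generating function for Bernoulli numbers is
x / (e^x - 1) = sum_{k>=0} B_k x^k / k!.
So the coefficient of x^20 in 12 x / (e^x - 1) is 12 B_20 / 20!.
Computing: B_20 = -174611/330, 20! = 2432902008176640000, giving
12 * -174611/330 / 2432902008176640000 = -174611/66904805224857600000.

-174611/66904805224857600000


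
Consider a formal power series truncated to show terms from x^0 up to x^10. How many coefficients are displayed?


From x^0 to x^10 inclusive, the count is 10 - 0 + 1 = 11.

11


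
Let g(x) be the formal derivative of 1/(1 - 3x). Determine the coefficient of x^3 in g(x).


Differentiate termwise: d/dx sum_{k>=0} 3^k x^k = sum_{k>=1} k 3^k x^(k-1) = sum_{j>=0} (j+1) 3^(j+1) x^j.
Equivalently, d/dx [1/(1 - 3x)] = 3/(1 - 3x)^2.
For j = 3: 4 * 3^4 = 4 * 81 = 324.

324


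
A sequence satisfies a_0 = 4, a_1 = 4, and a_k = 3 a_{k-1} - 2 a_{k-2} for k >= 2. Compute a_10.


The characteristic equation is t^2 - 3 t + 2 = 0, with roots r_1 = 2 and r_2 = 1 (so c_1 = r_1 + r_2, c_2 = -r_1 r_2 as required).
One can use the closed form a_n = A r_1^n + B r_2^n, but direct iteration is more reliable:
a_0 = 4, a_1 = 4, a_2 = 4, a_3 = 4, a_4 = 4, a_5 = 4, a_6 = 4, a_7 = 4, a_8 = 4, a_9 = 4, a_10 = 4.
So a_10 = 4.

4


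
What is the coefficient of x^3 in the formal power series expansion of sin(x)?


The Maclaurin series is sin(t) = sum_{k>=0} (-1)^k t^(2k+1) / (2k+1)!, so substituting t = x, only odd powers of x are nonzero, with coefficient of x^(2k+1) equal to (-1)^k / (2k+1)!.
Write 3 = 2*1 + 1, giving the coefficient (-1)^1 / 3! = -1/6 = -1/6.

-1/6


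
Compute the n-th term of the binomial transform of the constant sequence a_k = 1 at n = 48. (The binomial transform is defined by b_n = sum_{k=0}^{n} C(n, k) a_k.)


With a_k = 1 for all k, b_n = sum_{k=0}^{n} C(n, k) = 2^n by the binomial theorem.
For n = 48: 2^48 = 281474976710656.

281474976710656


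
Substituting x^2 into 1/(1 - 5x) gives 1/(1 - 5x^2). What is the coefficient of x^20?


The coefficient of x^(2m) in 1/(1 - 5x^2) is 5^m.
With n = 20 = 2*10, the coefficient is 5^10 = 9765625.

9765625


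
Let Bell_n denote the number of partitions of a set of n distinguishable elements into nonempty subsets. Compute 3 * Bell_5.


Bell_5 can be computed from the Bell triangle or from Dobinski's identity Bell_n = (1/e) * sum_{k>=0} k^n / k!.
Computing Bell_5 = 52.
Then 3 * 52 = 156.

156


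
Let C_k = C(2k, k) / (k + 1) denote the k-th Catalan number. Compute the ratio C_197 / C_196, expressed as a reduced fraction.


Using C_k = (2k)! / (k! (k+1)!), the ratio C_{k+1}/C_k simplifies to
C_{k+1}/C_k = [(2k+2)! / ((k+1)! (k+2)!)] * [k! (k+1)! / (2k)!]
 = (2k+2)(2k+1) / ((k+1)(k+2)) = 2(2k+1) / (k+2).
For k = 196: 2(2*196 + 1) / (196 + 2) = 786/198 = 131/33.

131/33


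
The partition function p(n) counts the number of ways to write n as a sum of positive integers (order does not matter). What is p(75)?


Using the generating function prod_{k>=1} 1/(1-x^k), we compute p(75).
By dynamic programming over parts 1 through 75:
p(75) = 8118264

8118264


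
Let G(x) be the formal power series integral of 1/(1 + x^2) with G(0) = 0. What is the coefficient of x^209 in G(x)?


1/(1 + x^2) = sum_{j>=0} (-1)^j x^(2j). Integrating termwise with G(0) = 0:
G(x) = sum_{j>=0} (-1)^j x^(2j+1) / (2j+1) = arctan(x).
Only odd powers are nonzero. For x^209 write 209 = 2*104 + 1, giving
(-1)^104 / 209 = 1/209 = 1/209.

1/209


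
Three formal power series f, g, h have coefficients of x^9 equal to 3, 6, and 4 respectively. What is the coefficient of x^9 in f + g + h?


Series addition is componentwise:
3 + 6 + 4
= 13

13


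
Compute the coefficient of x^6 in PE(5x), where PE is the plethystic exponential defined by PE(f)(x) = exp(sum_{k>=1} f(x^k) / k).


With f(x) = 5x, the exponent is sum_{k>=1} 5 x^k / k = 5 * (-ln(1 - x)). Exponentiating:
PE(5x) = exp(-5 ln(1 - x)) = 1/(1 - x)^5.
By the negative binomial expansion, [x^n] 1/(1 - x)^5 = C(n + 4, 4).
For n = 6: C(10, 4) = 210.

210


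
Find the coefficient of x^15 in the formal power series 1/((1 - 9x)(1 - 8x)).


By partial fractions or Cauchy convolution:
The coefficient equals sum_{k=0}^{15} 9^k * 8^(15-k).
= 1571545212141185

1571545212141185


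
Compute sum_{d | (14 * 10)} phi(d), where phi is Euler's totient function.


First, 14 * 10 = 140. One classical identity is sum_{d | n} phi(d) = n (each k in [1, n] has a unique gcd with n, and among the k's with gcd(k, n) = n/d there are phi(d) of them). So the sum equals 140. We also verify directly:
Divisors of 140: 1, 2, 4, 5, 7, 10, 14, 20, 28, 35, 70, 140.
phi values: 1, 1, 2, 4, 6, 4, 6, 8, 12, 24, 24, 48.
Sum = 140.

140


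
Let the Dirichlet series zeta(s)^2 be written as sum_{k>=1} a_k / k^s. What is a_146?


The Dirichlet convolution of the constant function 1 with itself gives (1 * 1)(k) = sum_{d | k} 1 = d(k), the number of positive divisors of k.
Since zeta(s) = sum_{k>=1} 1/k^s, we have zeta(s)^2 = sum_{k>=1} d(k)/k^s, so a_k = d(k).
For k = 146: the divisors are 1, 2, 73, 146.
Count = 4.

4


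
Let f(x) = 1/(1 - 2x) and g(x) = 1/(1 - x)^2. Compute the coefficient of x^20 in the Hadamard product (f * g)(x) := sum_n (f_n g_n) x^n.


f has coefficients f_k = 2^k. For g = 1/(1 - x)^2 the coefficient is g_k = C(k + 1, 1) = k + 1. The Hadamard coefficient is (f * g)_k = 2^k * (k + 1).
For k = 20: 2^20 * 21 = 1048576 * 21 = 22020096.

22020096


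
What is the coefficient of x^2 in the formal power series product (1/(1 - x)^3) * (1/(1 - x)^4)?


Combine the factors: (1/(1 - x)^3) * (1/(1 - x)^4) = 1/(1 - x)^7.
Then use 1/(1 - x)^r = sum_{k>=0} C(k + r - 1, r - 1) x^k with r = 7 and k = 2:
C(8, 6) = 28.

28


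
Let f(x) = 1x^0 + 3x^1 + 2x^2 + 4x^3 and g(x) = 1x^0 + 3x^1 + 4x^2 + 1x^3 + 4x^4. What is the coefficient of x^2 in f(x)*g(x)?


Cauchy product at x^2:
1*4 + 3*3 + 2*1
= 15

15


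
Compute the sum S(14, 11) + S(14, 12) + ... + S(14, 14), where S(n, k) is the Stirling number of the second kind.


By definition, S(n, k) counts partitions of an n-set into exactly k nonempty blocks.
Computing row n = 14 for k = 11..14:
S(14, k): 66066, 3367, 91, 1
Sum = 69525.

69525


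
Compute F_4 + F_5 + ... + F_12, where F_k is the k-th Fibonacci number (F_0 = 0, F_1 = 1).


Use the identity sum_{k=0}^{N} F_k = F_{N+2} - 1 (which follows from F_{k+2} - F_{k+1} = F_k). Then
sum_{k=4}^{12} F_k = (F_{14} - 1) - (F_{5} - 1) = F_{14} - F_{5}.
Computing: F_{14} = 377, F_{5} = 5, so
Sum = 377 - 5 = 372.

372


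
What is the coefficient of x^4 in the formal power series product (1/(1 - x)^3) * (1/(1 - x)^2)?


Combine the factors: (1/(1 - x)^3) * (1/(1 - x)^2) = 1/(1 - x)^5.
Then use 1/(1 - x)^r = sum_{k>=0} C(k + r - 1, r - 1) x^k with r = 5 and k = 4:
C(8, 4) = 70.

70


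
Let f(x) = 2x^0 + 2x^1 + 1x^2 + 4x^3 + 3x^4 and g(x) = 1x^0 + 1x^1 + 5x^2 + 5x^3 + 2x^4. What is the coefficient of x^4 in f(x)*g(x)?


Cauchy product at x^4:
2*2 + 2*5 + 1*5 + 4*1 + 3*1
= 26

26


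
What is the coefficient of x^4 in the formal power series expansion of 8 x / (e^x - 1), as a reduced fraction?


The exponential generating function for Bernoulli numbers is
x / (e^x - 1) = sum_{k>=0} B_k x^k / k!.
So the coefficient of x^4 in 8 x / (e^x - 1) is 8 B_4 / 4!.
Computing: B_4 = -1/30, 4! = 24, giving
8 * -1/30 / 24 = -1/90.

-1/90


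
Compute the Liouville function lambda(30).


The Liouville function is lambda(k) = (-1)^Omega(k), where Omega(k) counts the prime factors of k with multiplicity.
Factoring: 30 = 2 * 3 * 5, so Omega(30) = 3.
lambda(30) = (-1)^3 = -1.

-1


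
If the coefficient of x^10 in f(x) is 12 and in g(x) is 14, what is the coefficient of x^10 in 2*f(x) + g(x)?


Scalar multiplication scales coefficients: 2 * 12 = 24.
Then add the g coefficient: 24 + 14
= 38

38


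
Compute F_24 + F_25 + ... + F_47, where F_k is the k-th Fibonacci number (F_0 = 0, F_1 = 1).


Use the identity sum_{k=0}^{N} F_k = F_{N+2} - 1 (which follows from F_{k+2} - F_{k+1} = F_k). Then
sum_{k=24}^{47} F_k = (F_{49} - 1) - (F_{25} - 1) = F_{49} - F_{25}.
Computing: F_{49} = 7778742049, F_{25} = 75025, so
Sum = 7778742049 - 75025 = 7778667024.

7778667024


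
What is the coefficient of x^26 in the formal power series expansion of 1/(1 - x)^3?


The negative binomial / multiset identity is
1/(1 - x)^r = sum_{k>=0} C(k + r - 1, r - 1) x^k.
Here r = 3 and k = 26, so the coefficient is
C(26 + 2, 2) = C(28, 2)
= 378

378


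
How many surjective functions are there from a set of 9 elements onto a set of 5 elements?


By inclusion-exclusion on which target elements are missed, the number of surjections from an n-set onto a k-set is
surj(n, k) = sum_{j=0}^{k} (-1)^j C(k, j) (k - j)^n.
Equivalently surj(n, k) = k! * S(n, k), where S(n, k) is the Stirling number of the second kind.
For n = 9, k = 5:
S(9, 5) = 6951, so
surj = 5! * 6951 = 120 * 6951 = 834120.

834120


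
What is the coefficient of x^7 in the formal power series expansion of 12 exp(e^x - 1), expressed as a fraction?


exp(e^x - 1) is the exponential generating function for the Bell numbers Bell_k: exp(e^x - 1) = sum_{k>=0} Bell_k x^k / k!.
So the coefficient of x^7 in 12 exp(e^x - 1) is 12 Bell_7 / 7!.
Computing: Bell_7 = 877 and 7! = 5040, giving
12 * 877/5040 = 877/420.

877/420


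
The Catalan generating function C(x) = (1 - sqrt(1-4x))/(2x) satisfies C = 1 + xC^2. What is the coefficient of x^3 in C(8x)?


Substituting x -> 8x scales the n-th coefficient by 8^n, so [x^3] C(8x) = 8^3 * C_3.
C_3 = C(2*3, 3)/(4) = 20/4 = 5.
So 8^3 * 5 = 512 * 5 = 2560.

2560


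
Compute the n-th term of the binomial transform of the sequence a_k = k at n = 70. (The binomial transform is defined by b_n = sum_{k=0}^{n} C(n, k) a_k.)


With a_k = k, b_n = sum_{k=0}^{n} C(n, k) k. Using k * C(n, k) = n * C(n-1, k-1) gives b_n = n * sum_{k>=1} C(n-1, k-1) = n * 2^(n-1).
For n = 70: 70 * 2^69 = 70 * 590295810358705651712 = 41320706725109395619840.

41320706725109395619840


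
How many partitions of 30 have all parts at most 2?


Using the generating function (1-x)^(-1)(1-x^2)^(-1),
the coefficient of x^30 counts these restricted partitions.
Result = 16

16


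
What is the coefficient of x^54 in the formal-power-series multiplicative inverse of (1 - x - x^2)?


Let the inverse be f(x) = sum_{k>=0} a_k x^k. From f(x) * (1 - x - x^2) = 1 and matching coefficients:
 x^0: a_0 = 1.
 x^1: a_1 - a_0 = 0, so a_1 = 1.
 x^k (k >= 2): a_k - a_{k-1} - a_{k-2} = 0, i.e. a_k = a_{k-1} + a_{k-2}.
This is the Fibonacci-type recurrence shifted so that a_0 = a_1 = 1.
Iterating: a_0=1, a_1=1, a_2=2, a_3=3, a_4=5, a_5=8, a_6=13, a_7=21, a_8=34, a_9=55, ...
a_54 = 139583862445.

139583862445


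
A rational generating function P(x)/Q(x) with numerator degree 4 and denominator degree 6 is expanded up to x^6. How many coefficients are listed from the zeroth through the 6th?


Expanding up to x^6 gives the coefficients for x^0, x^1, ..., x^6.
That is 6 + 1 = 7 coefficients in total.

7


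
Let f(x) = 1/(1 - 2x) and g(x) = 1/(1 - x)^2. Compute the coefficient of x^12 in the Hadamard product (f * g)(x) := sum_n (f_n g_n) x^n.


f has coefficients f_k = 2^k. For g = 1/(1 - x)^2 the coefficient is g_k = C(k + 1, 1) = k + 1. The Hadamard coefficient is (f * g)_k = 2^k * (k + 1).
For k = 12: 2^12 * 13 = 4096 * 13 = 53248.

53248


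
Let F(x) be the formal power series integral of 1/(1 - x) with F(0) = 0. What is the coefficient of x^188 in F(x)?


1/(1 - x) = sum_{k>=0} x^k. Integrating termwise and using F(0) = 0 gives
F(x) = sum_{k>=0} x^(k+1) / (k+1) = sum_{m>=1} x^m / m = -ln(1 - x).
So the coefficient of x^188 is 1/188 = 1/188.

1/188


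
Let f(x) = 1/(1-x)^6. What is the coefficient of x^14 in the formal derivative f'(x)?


Differentiate: d/dx [ 1/(1-x)^r ] = r / (1-x)^(r+1).
Here r = 6, so f'(x) = 6 / (1-x)^7.
The expansion of 1/(1-x)^(r+1) has coefficient of x^n equal to C(n+r, r).
So the coefficient of x^14 in f'(x) is
6 * C(20, 6) = 6 * 38760 = 232560

232560


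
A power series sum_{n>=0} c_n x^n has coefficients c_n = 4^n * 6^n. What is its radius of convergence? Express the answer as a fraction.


By the root test (Cauchy-Hadamard), the radius is R = 1 / limsup_n |c_n|^(1/n).
Here |c_n|^(1/n) = (4^n * 6^n)^(1/n) = 4 * 6 = 24 for all n.
So R = 1/24 = 1/24.

1/24


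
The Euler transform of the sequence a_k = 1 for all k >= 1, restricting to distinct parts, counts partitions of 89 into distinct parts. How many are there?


Partitions of 89 into distinct parts can be computed via generating function.
Product (1+x)(1+x^2)(1+x^3)...
The coefficient of x^89 = 173682

173682


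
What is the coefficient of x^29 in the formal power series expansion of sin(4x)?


The Maclaurin series is sin(t) = sum_{k>=0} (-1)^k t^(2k+1) / (2k+1)!, so substituting t = 4x, only odd powers of x are nonzero, with coefficient of x^(2k+1) equal to (-1)^k 4^(2k+1) / (2k+1)!.
Write 29 = 2*14 + 1, giving the coefficient (-1)^14 * 4^29 / 29! = 288230376151711744/8841761993739701954543616000000 = 8589934592/263505041412702261046875.

8589934592/263505041412702261046875


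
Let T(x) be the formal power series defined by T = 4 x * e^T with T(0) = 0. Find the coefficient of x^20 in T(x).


Apply the Lagrange inversion formula: if T = 4 x * phi(T) with phi(t) = e^t, then
[x^n] T = 4^n * (1/n) [t^(n-1)] phi(t)^n = 4^n * (1/n) [t^(n-1)] e^(n t) = 4^n * (1/n) * n^(n-1) / (n-1)! = 4^n * n^(n-1) / n!.
When c = 1 this is the Cayley count of rooted labeled trees on n vertices, divided by n!.
For n = 20: 4^20 * 20^19 / 20! = 1099511627776 * 5242880000000000000000000/2432902008176640000 = 35184372088832000000000000000/14849255421.

35184372088832000000000000000/14849255421


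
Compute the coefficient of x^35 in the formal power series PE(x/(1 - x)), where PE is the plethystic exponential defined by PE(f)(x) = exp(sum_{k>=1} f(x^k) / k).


For f(x) = x/(1 - x) we have
sum_{k>=1} f(x^k) / k = sum_{k>=1} (1/k) * x^k / (1 - x^k) = sum_{k, m >= 1} x^(k m) / k,
which after exponentiating simplifies to
PE(x/(1 - x)) = prod_{k>=1} 1 / (1 - x^k).
This is the generating function for the partition function p(n), so the coefficient of x^35 is p(35).
Computing p(35) by dynamic programming over parts 1, 2, ..., 35: p(35) = 14883.

14883


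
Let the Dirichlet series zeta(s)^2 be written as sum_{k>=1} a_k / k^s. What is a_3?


The Dirichlet convolution of the constant function 1 with itself gives (1 * 1)(k) = sum_{d | k} 1 = d(k), the number of positive divisors of k.
Since zeta(s) = sum_{k>=1} 1/k^s, we have zeta(s)^2 = sum_{k>=1} d(k)/k^s, so a_k = d(k).
For k = 3: the divisors are 1, 3.
Count = 2.

2


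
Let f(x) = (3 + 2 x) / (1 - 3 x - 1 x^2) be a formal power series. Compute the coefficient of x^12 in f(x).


Write f(x) = sum_{k>=0} a_k x^k. Multiplying both sides by 1 - 3 x - 1 x^2 gives
(1 - 3 x - 1 x^2) sum_{k>=0} a_k x^k = 3 + 2 x.
Matching coefficients:
 x^0: a_0 = 3
 x^1: a_1 - 3 a_0 = 2  =>  a_1 = 3*3 + 2 = 11
 x^k (k >= 2): a_k = 3 a_{k-1} + 1 a_{k-2}.
Iterating: a_2 = 36, a_3 = 119, a_4 = 393, a_5 = 1298, a_6 = 4287, a_7 = 14159, a_8 = 46764, a_9 = 154451, a_10 = 510117, a_11 = 1684802, a_12 = 5564523.
So the coefficient of x^12 is 5564523.

5564523


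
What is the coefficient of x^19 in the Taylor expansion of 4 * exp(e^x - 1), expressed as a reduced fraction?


exp(e^x - 1) = sum_{k>=0} Bell_k x^k / k!, where Bell_k is the k-th Bell number.
So the coefficient of x^19 is 4 * Bell_19 / 19!.
Computing: Bell_19 = 5832742205057 and 19! = 121645100408832000, giving
4 * 5832742205057/121645100408832000 = 5832742205057/30411275102208000.

5832742205057/30411275102208000


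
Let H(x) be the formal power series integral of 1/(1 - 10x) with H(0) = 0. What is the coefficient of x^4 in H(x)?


1/(1 - 10x) = sum_{k>=0} 10^k x^k. Integrating termwise with H(0) = 0:
H(x) = sum_{k>=0} 10^k x^(k+1) / (k+1) = sum_{m>=1} 10^(m-1) x^m / m.
For m = 4: 10^3/4 = 1000/4 = 250.

250


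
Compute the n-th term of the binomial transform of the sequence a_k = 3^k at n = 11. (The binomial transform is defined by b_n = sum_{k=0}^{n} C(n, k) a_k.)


With a_k = 3^k, b_n = sum_{k=0}^{n} C(n, k) 3^k = (1 + 3)^n by the binomial theorem.
For n = 11: (1 + 3)^11 = 4^11 = 4194304.

4194304


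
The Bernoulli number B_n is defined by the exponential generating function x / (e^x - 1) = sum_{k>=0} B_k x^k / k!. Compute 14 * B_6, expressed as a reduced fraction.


Bernoulli numbers can also be computed recursively via B_0 = 1 and sum_{j=0}^{m} C(m+1, j) B_j = 0 for m >= 1. Odd-index Bernoulli numbers vanish for k >= 3.
Computing B_6 = 1/42, so 14 * B_6 = 14 * 1/42 = 1/3.

1/3


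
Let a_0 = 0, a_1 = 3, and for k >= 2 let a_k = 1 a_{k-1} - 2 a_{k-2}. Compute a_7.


Iterating the recurrence forward:
a_0 = 0
a_1 = 3
a_2 = 1*3 - 2*0 = 3
a_3 = 1*3 - 2*3 = -3
a_4 = 1*-3 - 2*3 = -9
a_5 = 1*-9 - 2*-3 = -3
a_6 = 1*-3 - 2*-9 = 15
a_7 = 1*15 - 2*-3 = 21
So a_7 = 21.

21


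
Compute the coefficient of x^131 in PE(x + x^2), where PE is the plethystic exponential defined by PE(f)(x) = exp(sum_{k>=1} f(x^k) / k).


With f(x) = x + x^2, the exponent is sum_{k>=1} (x^k + x^(2k)) / k = -ln(1 - x) - ln(1 - x^2). Exponentiating:
PE(x + x^2) = 1 / ((1 - x)(1 - x^2)).
This is the generating function for partitions of n into parts of size 1 or 2. The number of 2's can be any j in 0..65, and the rest are 1's, so
[x^131] = floor(131/2) + 1 = 66.

66


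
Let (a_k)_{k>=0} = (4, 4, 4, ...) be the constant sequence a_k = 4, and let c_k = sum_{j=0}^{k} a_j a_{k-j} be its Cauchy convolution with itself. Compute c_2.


Since a_j = 4 for all j >= 0, the convolution sum becomes
c_k = sum_{j=0}^{k} 4 * 4 = 16 * (k + 1).
Equivalently, the generating function of (a_k) is 4/(1 - x) and its square is 16/(1 - x)^2 = sum_{k>=0} 16(k + 1) x^k.
For k = 2: 16 * 3 = 48.

48


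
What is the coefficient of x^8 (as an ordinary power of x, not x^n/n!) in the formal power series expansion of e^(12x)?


The exponential series is e^y = sum_{k>=0} y^k / k!. Substituting y = 12x gives
e^(12x) = sum_{k>=0} 12^k x^k / k!.
So the coefficient of x^n is a^n/n! with a = 12, n = 8:
12^8 / 8! = 429981696/40320 = 373248/35

373248/35


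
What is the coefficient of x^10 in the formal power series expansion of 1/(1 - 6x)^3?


The general identity 1/(1 - c x)^r = sum_{k>=0} c^k C(k + r - 1, r - 1) x^k follows by substituting y = c x into 1/(1 - y)^r = sum_{k>=0} C(k + r - 1, r - 1) y^k.
For c = 6, r = 3, k = 10:
6^10 * C(12, 2) = 60466176 * 66 = 3990767616.

3990767616


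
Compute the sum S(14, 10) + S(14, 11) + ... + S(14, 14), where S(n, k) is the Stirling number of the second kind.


By definition, S(n, k) counts partitions of an n-set into exactly k nonempty blocks.
Computing row n = 14 for k = 10..14:
S(14, k): 752752, 66066, 3367, 91, 1
Sum = 822277.

822277


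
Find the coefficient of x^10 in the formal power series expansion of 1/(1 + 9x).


Write 1/(1 + c x) = 1/(1 - (-c) x) and apply the geometric-series identity
1/(1 - y) = sum_{k>=0} y^k to get 1/(1 + c x) = sum_{k>=0} (-c)^k x^k.
So the coefficient of x^k is (-c)^k = (-1)^k * c^k.
Here c = 9 and k = 10:
(-9)^10 = 1 * 3486784401 = 3486784401

3486784401


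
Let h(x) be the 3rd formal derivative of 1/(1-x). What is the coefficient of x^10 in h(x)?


Differentiating 3 times: d^3/dx^3 [1/(1-x)] = 3!/(1-x)^4.
The expansion 1/(1-x)^4 = sum_{k>=0} C(k+3, 3) x^k, so the coefficient of x^n in 3!/(1-x)^4 is 3! * C(n+3, 3).
For n = 10: 6 * C(13, 3) = 6 * 286 = 1716

1716


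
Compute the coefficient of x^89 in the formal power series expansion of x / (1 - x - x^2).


Let f(x) = sum_{k>=0} a_k x^k. Multiplying f(x) * (1 - x - x^2) = x and matching coefficients gives a_0 = 0, a_1 = 1, and a_k = a_{k-1} + a_{k-2} for k >= 2. These are the Fibonacci numbers F_k.
Iterating from F_0 = 0, F_1 = 1:
F_0=0, F_1=1, F_2=1, F_3=2, F_4=3, F_5=5, F_6=8, F_7=13, F_8=21, F_9=34, ...
F_89 = 1779979416004714189.

1779979416004714189


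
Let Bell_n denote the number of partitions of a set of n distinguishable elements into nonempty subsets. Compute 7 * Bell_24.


Bell_24 can be computed from the Bell triangle or from Dobinski's identity Bell_n = (1/e) * sum_{k>=0} k^n / k!.
Computing Bell_24 = 445958869294805289.
Then 7 * 445958869294805289 = 3121712085063637023.

3121712085063637023


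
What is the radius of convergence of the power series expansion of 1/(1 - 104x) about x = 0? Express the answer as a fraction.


Expanding 1/(1 - 104x) = sum_{k>=0} 104^k x^k, the series converges when |104x| < 1, i.e., |x| < 1/104.
So the radius of convergence is 1/104 = 1/104.

1/104


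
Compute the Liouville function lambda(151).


The Liouville function is lambda(k) = (-1)^Omega(k), where Omega(k) counts the prime factors of k with multiplicity.
Factoring: 151 = 151, so Omega(151) = 1.
lambda(151) = (-1)^1 = -1.

-1


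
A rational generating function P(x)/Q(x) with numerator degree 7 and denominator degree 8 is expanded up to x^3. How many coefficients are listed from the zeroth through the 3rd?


Expanding up to x^3 gives the coefficients for x^0, x^1, ..., x^3.
That is 3 + 1 = 4 coefficients in total.

4


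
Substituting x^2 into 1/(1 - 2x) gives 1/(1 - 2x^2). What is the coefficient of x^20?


The coefficient of x^(2m) in 1/(1 - 2x^2) is 2^m.
With n = 20 = 2*10, the coefficient is 2^10 = 1024.

1024


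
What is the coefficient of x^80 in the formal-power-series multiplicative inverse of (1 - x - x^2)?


Let the inverse be f(x) = sum_{k>=0} a_k x^k. From f(x) * (1 - x - x^2) = 1 and matching coefficients:
 x^0: a_0 = 1.
 x^1: a_1 - a_0 = 0, so a_1 = 1.
 x^k (k >= 2): a_k - a_{k-1} - a_{k-2} = 0, i.e. a_k = a_{k-1} + a_{k-2}.
This is the Fibonacci-type recurrence shifted so that a_0 = a_1 = 1.
Iterating: a_0=1, a_1=1, a_2=2, a_3=3, a_4=5, a_5=8, a_6=13, a_7=21, a_8=34, a_9=55, ...
a_80 = 37889062373143906.

37889062373143906


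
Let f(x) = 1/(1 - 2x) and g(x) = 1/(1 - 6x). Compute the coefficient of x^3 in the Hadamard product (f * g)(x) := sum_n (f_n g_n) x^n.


f has coefficients f_k = 2^k and g has coefficients g_k = 6^k, so the Hadamard product has coefficient (f*g)_k = 2^k * 6^k = 12^k.
For k = 3: 12^3 = 1728.

1728


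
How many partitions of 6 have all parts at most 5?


Using the generating function (1-x)^(-1)(1-x^2)^(-1)...(1-x^5)^(-1),
the coefficient of x^6 counts these restricted partitions.
Result = 10

10


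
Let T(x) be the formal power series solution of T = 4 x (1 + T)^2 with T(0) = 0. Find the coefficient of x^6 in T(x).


Apply the Lagrange inversion formula: if T = 4 x * phi(T) with phi(t) = (1 + t)^2, then [x^n] T = 4^n * (1/n) [t^(n-1)] phi(t)^n = 4^n * (1/n) [t^(n-1)] (1 + t)^(2n) = 4^n * (1/n) C(2n, n-1).
Using the identity C(2n, n-1) = C(2n, n) * n / (n+1), the unscaled factor equals C(2n, n) / (n+1) = C_n, the n-th Catalan number.
For n = 6: C_6 = C(12, 6) / 7 = 924/7 = 132.
With the 4^6 = 4096 factor, the coefficient is 4096 * 132 = 540672.

540672


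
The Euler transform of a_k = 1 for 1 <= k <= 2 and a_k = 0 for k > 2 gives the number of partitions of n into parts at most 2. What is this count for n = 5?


Partitions of 5 into parts at most 2:
Using generating function (1-x)^(-1)(1-x^2)^(-1),
the coefficient of x^5 = 3

3


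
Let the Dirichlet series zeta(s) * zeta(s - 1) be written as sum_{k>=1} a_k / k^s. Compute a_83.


Convolution gives a_k = sum_{d | k} d * 1 = sum_{d | k} d = sigma(k), the sum of positive divisors of k.
For k = 83, the divisors are 1, 83, so
sigma(83) = 1 + 83 = 84.

84


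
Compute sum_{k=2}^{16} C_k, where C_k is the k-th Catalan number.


C_2 through C_16: 2, 5, 14, 42, 132, 429, 1430, 4862, 16796, 58786, 208012, 742900, 2674440, 9694845, 35357670
Sum = 2 + 5 + 14 + 42 + 132 + 429 + 1430 + 4862 + 16796 + 58786 + 208012 + 742900 + 2674440 + 9694845 + 35357670
= 48760365

48760365


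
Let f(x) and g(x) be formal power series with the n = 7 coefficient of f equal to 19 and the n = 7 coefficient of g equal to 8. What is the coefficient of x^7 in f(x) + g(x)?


Addition of formal power series is termwise.
The coefficient of x^7 in f + g = 19 + 8
= 27

27


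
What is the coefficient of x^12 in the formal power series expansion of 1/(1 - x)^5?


The negative binomial / multiset identity is
1/(1 - x)^r = sum_{k>=0} C(k + r - 1, r - 1) x^k.
Here r = 5 and k = 12, so the coefficient is
C(12 + 4, 4) = C(16, 4)
= 1820

1820


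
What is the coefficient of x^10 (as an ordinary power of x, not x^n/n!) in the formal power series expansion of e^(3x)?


The exponential series is e^y = sum_{k>=0} y^k / k!. Substituting y = 3x gives
e^(3x) = sum_{k>=0} 3^k x^k / k!.
So the coefficient of x^n is a^n/n! with a = 3, n = 10:
3^10 / 10! = 59049/3628800 = 729/44800

729/44800


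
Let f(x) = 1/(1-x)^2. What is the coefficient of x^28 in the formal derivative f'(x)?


Differentiate: d/dx [ 1/(1-x)^r ] = r / (1-x)^(r+1).
Here r = 2, so f'(x) = 2 / (1-x)^3.
The expansion of 1/(1-x)^(r+1) has coefficient of x^n equal to C(n+r, r).
So the coefficient of x^28 in f'(x) is
2 * C(30, 2) = 2 * 435 = 870

870


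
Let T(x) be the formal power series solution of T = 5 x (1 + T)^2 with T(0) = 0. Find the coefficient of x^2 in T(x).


Apply the Lagrange inversion formula: if T = 5 x * phi(T) with phi(t) = (1 + t)^2, then [x^n] T = 5^n * (1/n) [t^(n-1)] phi(t)^n = 5^n * (1/n) [t^(n-1)] (1 + t)^(2n) = 5^n * (1/n) C(2n, n-1).
Using the identity C(2n, n-1) = C(2n, n) * n / (n+1), the unscaled factor equals C(2n, n) / (n+1) = C_n, the n-th Catalan number.
For n = 2: C_2 = C(4, 2) / 3 = 6/3 = 2.
With the 5^2 = 25 factor, the coefficient is 25 * 2 = 50.

50


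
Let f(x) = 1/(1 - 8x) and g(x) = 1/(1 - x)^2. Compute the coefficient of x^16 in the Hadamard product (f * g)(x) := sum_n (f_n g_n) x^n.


f has coefficients f_k = 8^k. For g = 1/(1 - x)^2 the coefficient is g_k = C(k + 1, 1) = k + 1. The Hadamard coefficient is (f * g)_k = 8^k * (k + 1).
For k = 16: 8^16 * 17 = 281474976710656 * 17 = 4785074604081152.

4785074604081152


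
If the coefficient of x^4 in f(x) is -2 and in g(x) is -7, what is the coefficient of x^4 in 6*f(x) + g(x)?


Scalar multiplication scales coefficients: 6 * -2 = -12.
Then add the g coefficient: -12 + -7
= -19

-19


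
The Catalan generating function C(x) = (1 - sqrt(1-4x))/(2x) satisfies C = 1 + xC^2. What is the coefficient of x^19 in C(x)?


Substituting x -> x scales the n-th coefficient by 1, so [x^19] C(x) = C_19.
C_19 = C(2*19, 19)/(20) = 35345263800/20 = 1767263190.
= 1767263190.

1767263190


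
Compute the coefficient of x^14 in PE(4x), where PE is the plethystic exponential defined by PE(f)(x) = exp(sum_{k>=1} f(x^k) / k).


With f(x) = 4x, the exponent is sum_{k>=1} 4 x^k / k = 4 * (-ln(1 - x)). Exponentiating:
PE(4x) = exp(-4 ln(1 - x)) = 1/(1 - x)^4.
By the negative binomial expansion, [x^n] 1/(1 - x)^4 = C(n + 3, 3).
For n = 14: C(17, 3) = 680.

680


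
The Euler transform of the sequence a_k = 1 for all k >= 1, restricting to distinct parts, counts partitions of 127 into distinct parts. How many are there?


Partitions of 127 into distinct parts can be computed via generating function.
Product (1+x)(1+x^2)(1+x^3)...
The coefficient of x^127 = 3725410

3725410


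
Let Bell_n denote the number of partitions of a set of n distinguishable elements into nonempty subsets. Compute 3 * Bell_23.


Bell_23 can be computed from the Bell triangle or from Dobinski's identity Bell_n = (1/e) * sum_{k>=0} k^n / k!.
Computing Bell_23 = 44152005855084346.
Then 3 * 44152005855084346 = 132456017565253038.

132456017565253038


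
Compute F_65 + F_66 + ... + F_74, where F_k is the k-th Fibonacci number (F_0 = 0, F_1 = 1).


Use the identity sum_{k=0}^{N} F_k = F_{N+2} - 1 (which follows from F_{k+2} - F_{k+1} = F_k). Then
sum_{k=65}^{74} F_k = (F_{76} - 1) - (F_{66} - 1) = F_{76} - F_{66}.
Computing: F_{76} = 3416454622906707, F_{66} = 27777890035288, so
Sum = 3416454622906707 - 27777890035288 = 3388676732871419.

3388676732871419


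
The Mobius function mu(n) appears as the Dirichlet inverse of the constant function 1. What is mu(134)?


134 = 2 * 67 (all distinct primes).
mu(134) = (-1)^2 = 1

1


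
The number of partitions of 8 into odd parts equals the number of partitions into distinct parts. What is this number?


Computing partitions of 8 into odd parts (1, 3, 5, ...):
Using the generating function prod_{k>=0} 1/(1-x^(2k+1)),
the count is 6

6


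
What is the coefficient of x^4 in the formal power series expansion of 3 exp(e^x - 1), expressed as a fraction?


exp(e^x - 1) is the exponential generating function for the Bell numbers Bell_k: exp(e^x - 1) = sum_{k>=0} Bell_k x^k / k!.
So the coefficient of x^4 in 3 exp(e^x - 1) is 3 Bell_4 / 4!.
Computing: Bell_4 = 15 and 4! = 24, giving
3 * 15/24 = 15/8.

15/8


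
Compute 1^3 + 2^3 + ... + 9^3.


This power sum has a closed form given by Faulhaber's formula
sum_{k=1}^{m} k^p = (1 / (p + 1)) * sum_{j=0}^{p} C(p + 1, j) B_j m^(p + 1 - j),
but for small m direct computation is fastest:
1 + 8 + 27 + 64 + 125 + 216 + 343 + 512 + 729 = 2025.

2025


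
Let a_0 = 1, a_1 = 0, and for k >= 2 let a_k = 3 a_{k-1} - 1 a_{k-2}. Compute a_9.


Iterating the recurrence forward:
a_0 = 1
a_1 = 0
a_2 = 3*0 - 1*1 = -1
a_3 = 3*-1 - 1*0 = -3
a_4 = 3*-3 - 1*-1 = -8
a_5 = 3*-8 - 1*-3 = -21
a_6 = 3*-21 - 1*-8 = -55
a_7 = 3*-55 - 1*-21 = -144
a_8 = 3*-144 - 1*-55 = -377
a_9 = 3*-377 - 1*-144 = -987
So a_9 = -987.

-987


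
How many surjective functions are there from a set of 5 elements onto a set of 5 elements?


By inclusion-exclusion on which target elements are missed, the number of surjections from an n-set onto a k-set is
surj(n, k) = sum_{j=0}^{k} (-1)^j C(k, j) (k - j)^n.
Equivalently surj(n, k) = k! * S(n, k), where S(n, k) is the Stirling number of the second kind.
For n = 5, k = 5:
S(5, 5) = 1, so
surj = 5! * 1 = 120 * 1 = 120.

120


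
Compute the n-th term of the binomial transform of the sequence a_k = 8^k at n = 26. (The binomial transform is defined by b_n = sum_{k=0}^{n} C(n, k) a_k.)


With a_k = 8^k, b_n = sum_{k=0}^{n} C(n, k) 8^k = (1 + 8)^n by the binomial theorem.
For n = 26: (1 + 8)^26 = 9^26 = 6461081889226673298932241.

6461081889226673298932241


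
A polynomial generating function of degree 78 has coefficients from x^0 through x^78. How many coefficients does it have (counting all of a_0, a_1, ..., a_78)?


A polynomial of degree 78 takes the form a_0 + a_1 x + ... + a_78 x^78.
The number of coefficients is 78 + 1 = 79.

79


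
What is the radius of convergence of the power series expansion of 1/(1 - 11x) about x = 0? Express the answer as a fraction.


Expanding 1/(1 - 11x) = sum_{k>=0} 11^k x^k, the series converges when |11x| < 1, i.e., |x| < 1/11.
So the radius of convergence is 1/11 = 1/11.

1/11


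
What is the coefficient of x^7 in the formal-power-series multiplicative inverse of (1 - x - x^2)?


Let the inverse be f(x) = sum_{k>=0} a_k x^k. From f(x) * (1 - x - x^2) = 1 and matching coefficients:
 x^0: a_0 = 1.
 x^1: a_1 - a_0 = 0, so a_1 = 1.
 x^k (k >= 2): a_k - a_{k-1} - a_{k-2} = 0, i.e. a_k = a_{k-1} + a_{k-2}.
This is the Fibonacci-type recurrence shifted so that a_0 = a_1 = 1.
Iterating: a_0=1, a_1=1, a_2=2, a_3=3, a_4=5, a_5=8, a_6=13, a_7=21
a_7 = 21.

21


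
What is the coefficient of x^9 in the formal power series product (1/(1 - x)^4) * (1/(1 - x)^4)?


Combine the factors: (1/(1 - x)^4) * (1/(1 - x)^4) = 1/(1 - x)^8.
Then use 1/(1 - x)^r = sum_{k>=0} C(k + r - 1, r - 1) x^k with r = 8 and k = 9:
C(16, 7) = 11440.

11440


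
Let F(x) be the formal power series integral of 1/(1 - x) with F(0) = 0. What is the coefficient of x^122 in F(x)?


1/(1 - x) = sum_{k>=0} x^k. Integrating termwise and using F(0) = 0 gives
F(x) = sum_{k>=0} x^(k+1) / (k+1) = sum_{m>=1} x^m / m = -ln(1 - x).
So the coefficient of x^122 is 1/122 = 1/122.

1/122


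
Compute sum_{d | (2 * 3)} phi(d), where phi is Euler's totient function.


First, 2 * 3 = 6. One classical identity is sum_{d | n} phi(d) = n (each k in [1, n] has a unique gcd with n, and among the k's with gcd(k, n) = n/d there are phi(d) of them). So the sum equals 6. We also verify directly:
Divisors of 6: 1, 2, 3, 6.
phi values: 1, 1, 2, 2.
Sum = 6.

6


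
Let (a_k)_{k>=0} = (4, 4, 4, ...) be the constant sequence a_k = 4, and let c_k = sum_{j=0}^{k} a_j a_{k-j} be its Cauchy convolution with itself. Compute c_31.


Since a_j = 4 for all j >= 0, the convolution sum becomes
c_k = sum_{j=0}^{k} 4 * 4 = 16 * (k + 1).
Equivalently, the generating function of (a_k) is 4/(1 - x) and its square is 16/(1 - x)^2 = sum_{k>=0} 16(k + 1) x^k.
For k = 31: 16 * 32 = 512.

512


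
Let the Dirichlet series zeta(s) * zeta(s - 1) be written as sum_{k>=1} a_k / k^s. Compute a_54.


Convolution gives a_k = sum_{d | k} d * 1 = sum_{d | k} d = sigma(k), the sum of positive divisors of k.
For k = 54, the divisors are 1, 2, 3, 6, 9, 18, 27, 54, so
sigma(54) = 1 + 2 + 3 + 6 + 9 + 18 + 27 + 54 = 120.

120


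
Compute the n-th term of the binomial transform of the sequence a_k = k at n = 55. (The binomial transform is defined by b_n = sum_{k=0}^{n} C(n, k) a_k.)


With a_k = k, b_n = sum_{k=0}^{n} C(n, k) k. Using k * C(n, k) = n * C(n-1, k-1) gives b_n = n * sum_{k>=1} C(n-1, k-1) = n * 2^(n-1).
For n = 55: 55 * 2^54 = 55 * 18014398509481984 = 990791918021509120.

990791918021509120


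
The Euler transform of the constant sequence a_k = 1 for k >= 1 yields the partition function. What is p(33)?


The Euler transform converts the sequence a_k = 1 into the number of integer partitions.
Using the recurrence or dynamic programming:
p(33) = 10143

10143


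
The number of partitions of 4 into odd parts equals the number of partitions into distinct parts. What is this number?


Computing partitions of 4 into odd parts (1, 3, 5, ...):
Using the generating function prod_{k>=0} 1/(1-x^(2k+1)),
the count is 2

2


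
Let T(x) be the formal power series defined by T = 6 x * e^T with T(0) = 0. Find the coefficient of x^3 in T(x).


Apply the Lagrange inversion formula: if T = 6 x * phi(T) with phi(t) = e^t, then
[x^n] T = 6^n * (1/n) [t^(n-1)] phi(t)^n = 6^n * (1/n) [t^(n-1)] e^(n t) = 6^n * (1/n) * n^(n-1) / (n-1)! = 6^n * n^(n-1) / n!.
When c = 1 this is the Cayley count of rooted labeled trees on n vertices, divided by n!.
For n = 3: 6^3 * 3^2 / 3! = 216 * 9/6 = 324.

324


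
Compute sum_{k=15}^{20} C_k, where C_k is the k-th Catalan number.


C_15 through C_20: 9694845, 35357670, 129644790, 477638700, 1767263190, 6564120420
Sum = 9694845 + 35357670 + 129644790 + 477638700 + 1767263190 + 6564120420
= 8983719615

8983719615


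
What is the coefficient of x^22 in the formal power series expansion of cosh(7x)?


The Maclaurin series is cosh(t) = sum_{m>=0} t^(2m) / (2m)!, so substituting t = 7x, only even powers of x are nonzero, with coefficient of x^(2m) equal to 7^(2m) / (2m)!.
For x^22 the coefficient is 7^22/22! = 3909821048582988049/1124000727777607680000 = 11398895185373143/3276970051829760000.

11398895185373143/3276970051829760000


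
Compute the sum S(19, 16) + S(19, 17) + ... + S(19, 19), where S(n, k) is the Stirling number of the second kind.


By definition, S(n, k) counts partitions of an n-set into exactly k nonempty blocks.
Computing row n = 19 for k = 16..19:
S(19, k): 527136, 12597, 171, 1
Sum = 539905.

539905


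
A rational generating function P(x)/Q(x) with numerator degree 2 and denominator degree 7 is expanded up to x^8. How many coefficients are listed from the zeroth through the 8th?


Expanding up to x^8 gives the coefficients for x^0, x^1, ..., x^8.
That is 8 + 1 = 9 coefficients in total.

9


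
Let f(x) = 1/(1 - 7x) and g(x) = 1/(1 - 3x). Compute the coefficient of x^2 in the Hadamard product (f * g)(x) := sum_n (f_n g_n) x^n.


f has coefficients f_k = 7^k and g has coefficients g_k = 3^k, so the Hadamard product has coefficient (f*g)_k = 7^k * 3^k = 21^k.
For k = 2: 21^2 = 441.

441


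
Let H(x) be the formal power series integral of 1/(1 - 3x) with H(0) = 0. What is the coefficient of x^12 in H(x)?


1/(1 - 3x) = sum_{k>=0} 3^k x^k. Integrating termwise with H(0) = 0:
H(x) = sum_{k>=0} 3^k x^(k+1) / (k+1) = sum_{m>=1} 3^(m-1) x^m / m.
For m = 12: 3^11/12 = 177147/12 = 59049/4.

59049/4


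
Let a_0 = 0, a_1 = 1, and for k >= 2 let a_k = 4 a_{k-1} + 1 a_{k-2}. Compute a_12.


Iterating the recurrence forward:
a_0 = 0
a_1 = 1
a_2 = 4*1 + 1*0 = 4
a_3 = 4*4 + 1*1 = 17
a_4 = 4*17 + 1*4 = 72
a_5 = 4*72 + 1*17 = 305
a_6 = 4*305 + 1*72 = 1292
a_7 = 4*1292 + 1*305 = 5473
a_8 = 4*5473 + 1*1292 = 23184
a_9 = 4*23184 + 1*5473 = 98209
a_10 = 4*98209 + 1*23184 = 416020
a_11 = 4*416020 + 1*98209 = 1762289
a_12 = 4*1762289 + 1*416020 = 7465176
So a_12 = 7465176.

7465176
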